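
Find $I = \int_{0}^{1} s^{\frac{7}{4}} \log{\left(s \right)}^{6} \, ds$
$\frac{11796480}{19487171}$

Start from the elementary integral
$$J(a) = \int_{0}^{1} s^{a} \, ds = \frac{1}{a + 1}.$$

Differentiating under the integral sign brings down a factor of $\ln s$:
$$\frac{dJ}{da} = \int_{0}^{1} s^{a} \log{\left(s \right)} \, ds = - \frac{1}{\left(a + 1\right)^{2}}.$$

Repeating $6$ times in total — each differentiation brings down another $\ln s$ — gives
$$\frac{d^{6}J}{da^{6}} = \int_{0}^{1} s^{a} \log{\left(s \right)}^{6} \, ds = \frac{720}{\left(a + 1\right)^{7}},$$
and the integrand here is exactly the target integrand, so $I = \frac{720}{\left(a + 1\right)^{7}}$.

Setting $a = \frac{7}{4}$:
$$I = \frac{11796480}{19487171}.$$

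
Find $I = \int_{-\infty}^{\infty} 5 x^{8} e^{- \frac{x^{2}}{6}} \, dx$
$42525 \sqrt{6} \sqrt{\pi}$

Begin with the known integral
$$J(a) = \int_{-\infty}^{\infty} 5 e^{- a x^{2}} \, dx = \frac{5 \sqrt{\pi}}{\sqrt{a}}.$$

Differentiating under the integral sign brings down a factor of $(-x^2)$:
$$\frac{dJ}{da} = \int_{-\infty}^{\infty} - 5 x^{2} e^{- a x^{2}} \, dx = - \frac{5 \sqrt{\pi}}{2 a^{\frac{3}{2}}}.$$

Repeating $4$ times in total — each differentiation brings down another $(-x^2)$ — gives
$$\frac{d^{4}J}{da^{4}} = \int_{-\infty}^{\infty} 5 x^{8} e^{- a x^{2}} \, dx = \frac{525 \sqrt{\pi}}{16 a^{\frac{9}{2}}},$$
and the integrand here is exactly the target integrand, so $I = \frac{525 \sqrt{\pi}}{16 a^{\frac{9}{2}}}$.

Setting $a = \frac{1}{6}$:
$$I = 42525 \sqrt{6} \sqrt{\pi}.$$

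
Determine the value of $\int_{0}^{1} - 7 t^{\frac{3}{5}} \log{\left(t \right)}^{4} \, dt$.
$- \frac{65625}{4096}$

Begin with the known integral
$$J(a) = \int_{0}^{1} - 7 t^{a} \, dt = - \frac{7}{a + 1}.$$

Differentiating under the integral sign brings down a factor of $\ln t$:
$$\frac{dJ}{da} = \int_{0}^{1} - 7 t^{a} \log{\left(t \right)} \, dt = \frac{7}{\left(a + 1\right)^{2}}.$$

Repeating $4$ times in total — each differentiation brings down another $\ln t$ — gives
$$\frac{d^{4}J}{da^{4}} = \int_{0}^{1} - 7 t^{a} \log{\left(t \right)}^{4} \, dt = - \frac{168}{\left(a + 1\right)^{5}},$$
and the integrand here is exactly the target integrand, so $I = - \frac{168}{\left(a + 1\right)^{5}}$.

Setting $a = \frac{3}{5}$:
$$I = - \frac{65625}{4096}.$$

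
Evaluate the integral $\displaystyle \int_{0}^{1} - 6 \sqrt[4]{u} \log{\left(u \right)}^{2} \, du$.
$- \frac{768}{125}$

Start from the elementary integral
$$J(a) = \int_{0}^{1} - 6 u^{a} \, du = - \frac{6}{a + 1}.$$

Differentiating under the integral sign brings down a factor of $\ln u$:
$$\frac{dJ}{da} = \int_{0}^{1} - 6 u^{a} \log{\left(u \right)} \, du = \frac{6}{\left(a + 1\right)^{2}}.$$

Repeating twice in total — each differentiation brings down another $\ln u$ — gives
$$\frac{d^{2}J}{da^{2}} = \int_{0}^{1} - 6 u^{a} \log{\left(u \right)}^{2} \, du = - \frac{12}{\left(a + 1\right)^{3}},$$
and the integrand here is exactly the target integrand, so $I = - \frac{12}{\left(a + 1\right)^{3}}$.

Setting $a = \frac{1}{4}$:
$$I = - \frac{768}{125}.$$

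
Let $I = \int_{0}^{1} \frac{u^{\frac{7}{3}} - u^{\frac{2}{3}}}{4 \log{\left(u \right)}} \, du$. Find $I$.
$\frac{\log{\left(2 \right)}}{4}$

Introduce a parameter $a$ in the exponent: let $I(a) = \int_{0}^{1} \frac{u^{\frac{7}{3}} - u^{a}}{4 \log{\left(u \right)}} \, du$.

Since $\dfrac{\partial}{\partial a}\,u^{a} = u^{a} \ln u$, the $\ln u$ in the denominator cancels and
$$\frac{dI}{da} = \int_{0}^{1} - \frac{1}{4} u^{a} \, du = - \frac{1}{4} \left[\frac{u^{a+1}}{a+1}\right]_0^1 = - \frac{1}{4 a + 4}.$$

Integrating with respect to $a$ gives $I(a) = - \frac{\log{\left(a + 1 \right)}}{4} - \frac{\log{\left(3 \right)}}{4} + \frac{\log{\left(10 \right)}}{4} + C$.

At $a = \frac{7}{3}$ the integrand is identically $0$, so $I(\frac{7}{3}) = 0$. The closed form gives $0$, hence $C = 0$.

Setting $a = \frac{2}{3}$:
$$I = \frac{\log{\left(2 \right)}}{4}.$$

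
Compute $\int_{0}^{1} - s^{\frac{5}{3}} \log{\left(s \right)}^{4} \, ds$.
$- \frac{729}{4096}$

Consider the simpler parametrised integral
$$J(a) = \int_{0}^{1} - s^{a} \, ds = - \frac{1}{a + 1}.$$

Differentiating under the integral sign brings down a factor of $\ln s$:
$$\frac{dJ}{da} = \int_{0}^{1} - s^{a} \log{\left(s \right)} \, ds = \frac{1}{\left(a + 1\right)^{2}}.$$

Repeating $4$ times in total — each differentiation brings down another $\ln s$ — gives
$$\frac{d^{4}J}{da^{4}} = \int_{0}^{1} - s^{a} \log{\left(s \right)}^{4} \, ds = - \frac{24}{\left(a + 1\right)^{5}},$$
and the integrand here is exactly the target integrand, so $I = - \frac{24}{\left(a + 1\right)^{5}}$.

Setting $a = \frac{5}{3}$:
$$I = - \frac{729}{4096}.$$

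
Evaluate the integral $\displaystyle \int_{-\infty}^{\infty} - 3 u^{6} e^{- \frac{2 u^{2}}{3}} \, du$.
$- \frac{1215 \sqrt{6} \sqrt{\pi}}{128}$

Start from the elementary integral
$$J(a) = \int_{-\infty}^{\infty} - 3 e^{- a u^{2}} \, du = - \frac{3 \sqrt{\pi}}{\sqrt{a}}.$$

Differentiating under the integral sign brings down a factor of $(-u^2)$:
$$\frac{dJ}{da} = \int_{-\infty}^{\infty} 3 u^{2} e^{- a u^{2}} \, du = \frac{3 \sqrt{\pi}}{2 a^{\frac{3}{2}}}.$$

Repeating $3$ times in total — each differentiation brings down another $(-u^2)$ — gives
$$\frac{d^{3}J}{da^{3}} = \int_{-\infty}^{\infty} 3 u^{6} e^{- a u^{2}} \, du = \frac{45 \sqrt{\pi}}{8 a^{\frac{7}{2}}},$$
and the integrand here is $(-1)^{3}$ times the target integrand, so $I = (-1)^{3}\,\frac{d^{3}J}{da^{3}} = - \frac{45 \sqrt{\pi}}{8 a^{\frac{7}{2}}}$.

Setting $a = \frac{2}{3}$:
$$I = - \frac{1215 \sqrt{6} \sqrt{\pi}}{128}.$$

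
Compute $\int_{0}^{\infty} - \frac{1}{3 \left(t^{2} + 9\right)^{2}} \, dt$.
$- \frac{\pi}{324}$

Start from the standard arctangent integral
$$J(a) = \int_{0}^{\infty} - \frac{1}{3 \left(a^{2} + t^{2}\right)} \, dt = - \frac{\pi}{6 a}.$$

Differentiating under the integral sign with respect to $a$,
$$\frac{dJ}{da} = \int_{0}^{\infty} \frac{2 a}{3 \left(a^{2} + t^{2}\right)^{2}} \, dt = \frac{\pi}{6 a^{2}},$$
so $\int_{0}^{\infty} - \frac{1}{3 \left(a^{2} + t^{2}\right)^{2}} \, dt = - \frac{\pi}{12 a^{3}}$.

Setting $a = 3$:
$$I = - \frac{\pi}{324}.$$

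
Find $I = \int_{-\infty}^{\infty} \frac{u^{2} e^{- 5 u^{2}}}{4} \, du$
$\frac{\sqrt{5} \sqrt{\pi}}{200}$

Consider the simpler parametrised integral
$$J(a) = \int_{-\infty}^{\infty} \frac{e^{- a u^{2}}}{4} \, du = \frac{\sqrt{\pi}}{4 \sqrt{a}}.$$

Differentiating under the integral sign brings down a factor of $(-u^2)$:
$$\frac{dJ}{da} = \int_{-\infty}^{\infty} - \frac{u^{2} e^{- a u^{2}}}{4} \, du = - \frac{\sqrt{\pi}}{8 a^{\frac{3}{2}}}.$$

The integral on the left is $-I$, so $I = \frac{\sqrt{\pi}}{8 a^{\frac{3}{2}}}$.

Setting $a = 5$:
$$I = \frac{\sqrt{5} \sqrt{\pi}}{200}.$$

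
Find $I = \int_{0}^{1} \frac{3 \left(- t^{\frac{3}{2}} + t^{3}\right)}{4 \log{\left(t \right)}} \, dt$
$\log{\left(\frac{4 \sqrt[4]{10}}{5} \right)}$

Replace the exponent $\frac{3}{2}$ by a parameter $a$: let $I(a) = \int_{0}^{1} \frac{3 \left(t^{3} - t^{a}\right)}{4 \log{\left(t \right)}} \, dt$.

Since $\dfrac{\partial}{\partial a}\,t^{a} = t^{a} \ln t$, the $\ln t$ in the denominator cancels and
$$\frac{dI}{da} = \int_{0}^{1} - \frac{3}{4} t^{a} \, dt = - \frac{3}{4} \left[\frac{t^{a+1}}{a+1}\right]_0^1 = - \frac{3}{4 a + 4}.$$

Integrating with respect to $a$ gives $I(a) = - \frac{3 \log{\left(a + 1 \right)}}{4} + \frac{3 \log{\left(2 \right)}}{2} + C$.

At $a = 3$ the integrand is identically $0$, so $I(3) = 0$. The closed form gives $0$, hence $C = 0$.

Setting $a = \frac{3}{2}$:
$$I = \log{\left(\frac{4 \sqrt[4]{10}}{5} \right)}.$$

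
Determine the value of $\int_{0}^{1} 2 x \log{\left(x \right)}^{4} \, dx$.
$\frac{3}{2}$

Begin with the known integral
$$J(a) = \int_{0}^{1} 2 x^{a} \, dx = \frac{2}{a + 1}.$$

Differentiating under the integral sign brings down a factor of $\ln x$:
$$\frac{dJ}{da} = \int_{0}^{1} 2 x^{a} \log{\left(x \right)} \, dx = - \frac{2}{\left(a + 1\right)^{2}}.$$

Repeating $4$ times in total — each differentiation brings down another $\ln x$ — gives
$$\frac{d^{4}J}{da^{4}} = \int_{0}^{1} 2 x^{a} \log{\left(x \right)}^{4} \, dx = \frac{48}{\left(a + 1\right)^{5}},$$
and the integrand here is exactly the target integrand, so $I = \frac{48}{\left(a + 1\right)^{5}}$.

Setting $a = 1$:
$$I = \frac{3}{2}.$$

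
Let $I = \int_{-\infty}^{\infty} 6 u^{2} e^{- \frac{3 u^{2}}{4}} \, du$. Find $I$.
$\frac{8 \sqrt{3} \sqrt{\pi}}{3}$

Consider the simpler parametrised integral
$$J(a) = \int_{-\infty}^{\infty} 6 e^{- a u^{2}} \, du = \frac{6 \sqrt{\pi}}{\sqrt{a}}.$$

Differentiating under the integral sign brings down a factor of $(-u^2)$:
$$\frac{dJ}{da} = \int_{-\infty}^{\infty} - 6 u^{2} e^{- a u^{2}} \, du = - \frac{3 \sqrt{\pi}}{a^{\frac{3}{2}}}.$$

The integral on the left is $-I$, so $I = \frac{3 \sqrt{\pi}}{a^{\frac{3}{2}}}$.

Setting $a = \frac{3}{4}$:
$$I = \frac{8 \sqrt{3} \sqrt{\pi}}{3}.$$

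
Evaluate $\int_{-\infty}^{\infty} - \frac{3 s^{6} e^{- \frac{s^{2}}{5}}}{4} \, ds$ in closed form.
$- \frac{5625 \sqrt{5} \sqrt{\pi}}{32}$

Begin with the known integral
$$J(a) = \int_{-\infty}^{\infty} - \frac{3 e^{- a s^{2}}}{4} \, ds = - \frac{3 \sqrt{\pi}}{4 \sqrt{a}}.$$

Differentiating under the integral sign brings down a factor of $(-s^2)$:
$$\frac{dJ}{da} = \int_{-\infty}^{\infty} \frac{3 s^{2} e^{- a s^{2}}}{4} \, ds = \frac{3 \sqrt{\pi}}{8 a^{\frac{3}{2}}}.$$

Repeating $3$ times in total — each differentiation brings down another $(-s^2)$ — gives
$$\frac{d^{3}J}{da^{3}} = \int_{-\infty}^{\infty} \frac{3 s^{6} e^{- a s^{2}}}{4} \, ds = \frac{45 \sqrt{\pi}}{32 a^{\frac{7}{2}}},$$
and the integrand here is $(-1)^{3}$ times the target integrand, so $I = (-1)^{3}\,\frac{d^{3}J}{da^{3}} = - \frac{45 \sqrt{\pi}}{32 a^{\frac{7}{2}}}$.

Setting $a = \frac{1}{5}$:
$$I = - \frac{5625 \sqrt{5} \sqrt{\pi}}{32}.$$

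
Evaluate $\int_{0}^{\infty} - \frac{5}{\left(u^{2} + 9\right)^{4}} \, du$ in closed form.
$- \frac{25 \pi}{69984}$

Recall the elementary integral
$$J(a) = \int_{0}^{\infty} - \frac{5}{a^{2} + u^{2}} \, du = - \frac{5 \pi}{2 a}.$$

Differentiating under the integral sign with respect to $a$,
$$\frac{dJ}{da} = \int_{0}^{\infty} \frac{10 a}{\left(a^{2} + u^{2}\right)^{2}} \, du = \frac{5 \pi}{2 a^{2}},$$
so $\int_{0}^{\infty} - \frac{5}{\left(a^{2} + u^{2}\right)^{2}} \, du = - \frac{5 \pi}{4 a^{3}}$.

Repeating — each differentiation of $1/(u^2+a^2)^j$ produces $-2ja/(u^2+a^2)^{j+1}$ — and dividing through by $-2ja$ at each step yields, after $3$ differentiations in total,
$$\int_{0}^{\infty} - \frac{5}{\left(a^{2} + u^{2}\right)^{4}} \, du = - \frac{25 \pi}{32 a^{7}}.$$

Setting $a = 3$:
$$I = - \frac{25 \pi}{69984}.$$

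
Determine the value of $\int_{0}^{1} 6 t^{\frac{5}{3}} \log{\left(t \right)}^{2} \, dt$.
$\frac{81}{128}$

Consider the simpler parametrised integral
$$J(a) = \int_{0}^{1} 6 t^{a} \, dt = \frac{6}{a + 1}.$$

Differentiating under the integral sign brings down a factor of $\ln t$:
$$\frac{dJ}{da} = \int_{0}^{1} 6 t^{a} \log{\left(t \right)} \, dt = - \frac{6}{\left(a + 1\right)^{2}}.$$

Repeating twice in total — each differentiation brings down another $\ln t$ — gives
$$\frac{d^{2}J}{da^{2}} = \int_{0}^{1} 6 t^{a} \log{\left(t \right)}^{2} \, dt = \frac{12}{\left(a + 1\right)^{3}},$$
and the integrand here is exactly the target integrand, so $I = \frac{12}{\left(a + 1\right)^{3}}$.

Setting $a = \frac{5}{3}$:
$$I = \frac{81}{128}.$$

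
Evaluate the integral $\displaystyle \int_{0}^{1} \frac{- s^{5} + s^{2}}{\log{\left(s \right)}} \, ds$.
$- \log{\left(2 \right)}$

Consider the one-parameter family: let $I(a) = \int_{0}^{1} \frac{- s^{5} + s^{a}}{\log{\left(s \right)}} \, ds$.

Since $\dfrac{\partial}{\partial a}\,s^{a} = s^{a} \ln s$, the $\ln s$ in the denominator cancels and
$$\frac{dI}{da} = \int_{0}^{1} s^{a} \, ds = \left[\frac{s^{a+1}}{a+1}\right]_0^1 = \frac{1}{a + 1}.$$

Integrating with respect to $a$ gives $I(a) = \log{\left(\frac{a}{6} + \frac{1}{6} \right)} + C$.

At $a = 5$ the integrand is identically $0$, so $I(5) = 0$. The closed form gives $0$, hence $C = 0$.

Setting $a = 2$:
$$I = - \log{\left(2 \right)}.$$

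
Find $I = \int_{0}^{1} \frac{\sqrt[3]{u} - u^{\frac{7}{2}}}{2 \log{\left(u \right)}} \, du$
$\log{\left(\frac{2 \sqrt{6}}{9} \right)}$

Introduce a parameter $a$ in the exponent: let $I(a) = \int_{0}^{1} \frac{\sqrt[3]{u} - u^{a}}{2 \log{\left(u \right)}} \, du$.

Since $\dfrac{\partial}{\partial a}\,u^{a} = u^{a} \ln u$, the $\ln u$ in the denominator cancels and
$$\frac{dI}{da} = \int_{0}^{1} - \frac{1}{2} u^{a} \, du = - \frac{1}{2} \left[\frac{u^{a+1}}{a+1}\right]_0^1 = - \frac{1}{2 a + 2}.$$

Integrating with respect to $a$ gives $I(a) = - \frac{\log{\left(a + 1 \right)}}{2} - \frac{\log{\left(3 \right)}}{2} + \log{\left(2 \right)} + C$.

At $a = \frac{1}{3}$ the integrand is identically $0$, so $I(\frac{1}{3}) = 0$. The closed form gives $0$, hence $C = 0$.

Setting $a = \frac{7}{2}$:
$$I = \log{\left(\frac{2 \sqrt{6}}{9} \right)}.$$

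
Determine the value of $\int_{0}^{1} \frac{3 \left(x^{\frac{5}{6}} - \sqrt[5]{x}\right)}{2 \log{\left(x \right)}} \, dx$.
$\log{\left(\frac{55 \sqrt{55}}{216} \right)}$

Consider the one-parameter family: let $I(a) = \int_{0}^{1} \frac{3 \left(- \sqrt[5]{x} + x^{a}\right)}{2 \log{\left(x \right)}} \, dx$.

Since $\dfrac{\partial}{\partial a}\,x^{a} = x^{a} \ln x$, the $\ln x$ in the denominator cancels and
$$\frac{dI}{da} = \int_{0}^{1} \frac{3}{2} x^{a} \, dx = \frac{3}{2} \left[\frac{x^{a+1}}{a+1}\right]_0^1 = \frac{3}{2 \left(a + 1\right)}.$$

Integrating with respect to $a$ gives $I(a) = \log{\left(\frac{5 \sqrt{30} \left(a + 1\right)^{\frac{3}{2}}}{36} \right)} + C$.

At $a = \frac{1}{5}$ the integrand is identically $0$, so $I(\frac{1}{5}) = 0$. The closed form gives $0$, hence $C = 0$.

Setting $a = \frac{5}{6}$:
$$I = \log{\left(\frac{55 \sqrt{55}}{216} \right)}.$$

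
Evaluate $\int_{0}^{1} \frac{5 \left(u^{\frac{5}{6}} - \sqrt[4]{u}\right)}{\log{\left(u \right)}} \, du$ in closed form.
$\log{\left(\frac{5153632}{759375} \right)}$

Introduce a parameter $a$ in the exponent: let $I(a) = \int_{0}^{1} \frac{5 \left(- \sqrt[4]{u} + u^{a}\right)}{\log{\left(u \right)}} \, du$.

Since $\dfrac{\partial}{\partial a}\,u^{a} = u^{a} \ln u$, the $\ln u$ in the denominator cancels and
$$\frac{dI}{da} = \int_{0}^{1} 5 u^{a} \, du = 5 \left[\frac{u^{a+1}}{a+1}\right]_0^1 = \frac{5}{a + 1}.$$

Integrating with respect to $a$ gives $I(a) = \log{\left(\frac{1024 \left(a + 1\right)^{5}}{3125} \right)} + C$.

At $a = \frac{1}{4}$ the integrand is identically $0$, so $I(\frac{1}{4}) = 0$. The closed form gives $0$, hence $C = 0$.

Setting $a = \frac{5}{6}$:
$$I = \log{\left(\frac{5153632}{759375} \right)}.$$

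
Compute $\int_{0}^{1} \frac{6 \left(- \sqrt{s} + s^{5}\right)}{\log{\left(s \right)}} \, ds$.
$\log{\left(4096 \right)}$

Introduce a parameter $a$ in the exponent: let $I(a) = \int_{0}^{1} \frac{6 \left(s^{5} - s^{a}\right)}{\log{\left(s \right)}} \, ds$.

Since $\dfrac{\partial}{\partial a}\,s^{a} = s^{a} \ln s$, the $\ln s$ in the denominator cancels and
$$\frac{dI}{da} = \int_{0}^{1} -6 s^{a} \, ds = -6 \left[\frac{s^{a+1}}{a+1}\right]_0^1 = - \frac{6}{a + 1}.$$

Integrating with respect to $a$ gives $I(a) = \log{\left(\frac{46656}{\left(a + 1\right)^{6}} \right)} + C$.

At $a = 5$ the integrand is identically $0$, so $I(5) = 0$. The closed form gives $0$, hence $C = 0$.

Setting $a = \frac{1}{2}$:
$$I = \log{\left(4096 \right)}.$$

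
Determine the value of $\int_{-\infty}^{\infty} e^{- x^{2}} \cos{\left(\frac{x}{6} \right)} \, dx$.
$\frac{\sqrt{\pi}}{e^{\frac{1}{144}}}$

Treat the cosine frequency as a parameter and define $I(b) = \int_{-\infty}^{\infty} e^{- x^{2}} \cos{\left(b x \right)} \, dx$.

Differentiating under the integral sign,
$$I'(b) = \int_{-\infty}^{\infty} - x e^{- x^{2}} \sin{\left(b x \right)} \, dx.$$

Integrate $\int_{-\infty}^{\infty} x \sin(b x)\, e^{- x^{2}}\, dx$ by parts with $u = \sin(b x)$ and $dv = x\, e^{- x^{2}}\, dx$, giving $v = - \frac{e^{- x^{2}}}{2}$. The boundary term vanishes and
$$\int_{-\infty}^{\infty} x \sin(b x)\, e^{- x^{2}}\, dx = \frac{b}{2} \int_{-\infty}^{\infty} \cos(b x)\, e^{- x^{2}}\, dx,$$
so $I'(b) = - \frac{b}{2}\, I(b)$.

This is a separable first-order ODE; solving with the initial condition $I(0) = \int_{-\infty}^{\infty} e^{- x^{2}}\,dx = \sqrt{\pi}$ gives
$$I(b) = \sqrt{\pi} e^{- \frac{b^{2}}{4}}.$$

Setting $b = \frac{1}{6}$:
$$I = \frac{\sqrt{\pi}}{e^{\frac{1}{144}}}.$$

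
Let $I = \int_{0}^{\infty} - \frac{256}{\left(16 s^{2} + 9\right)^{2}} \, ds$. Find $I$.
$- \frac{16 \pi}{27}$

Recall the elementary integral
$$J(a) = \int_{0}^{\infty} - \frac{1}{a^{2} + s^{2}} \, ds = - \frac{\pi}{2 a}.$$

Differentiating under the integral sign with respect to $a$,
$$\frac{dJ}{da} = \int_{0}^{\infty} \frac{2 a}{\left(a^{2} + s^{2}\right)^{2}} \, ds = \frac{\pi}{2 a^{2}},$$
so $\int_{0}^{\infty} - \frac{1}{\left(a^{2} + s^{2}\right)^{2}} \, ds = - \frac{\pi}{4 a^{3}}$.

Setting $a = \frac{3}{4}$:
$$I = - \frac{16 \pi}{27}.$$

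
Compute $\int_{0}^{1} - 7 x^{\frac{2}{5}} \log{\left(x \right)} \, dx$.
$\frac{25}{7}$

Consider the simpler parametrised integral
$$J(a) = \int_{0}^{1} - 7 x^{a} \, dx = - \frac{7}{a + 1}.$$

Differentiating under the integral sign brings down a factor of $\ln x$:
$$\frac{dJ}{da} = \int_{0}^{1} - 7 x^{a} \log{\left(x \right)} \, dx = \frac{7}{\left(a + 1\right)^{2}}.$$

The integral on the left is $I$, so $I = \frac{7}{\left(a + 1\right)^{2}}$.

Setting $a = \frac{2}{5}$:
$$I = \frac{25}{7}.$$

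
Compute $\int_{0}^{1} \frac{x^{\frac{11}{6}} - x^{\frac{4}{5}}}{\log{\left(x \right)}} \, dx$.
$- \log{\left(54 \right)} + \log{\left(85 \right)}$

Replace the exponent $\frac{4}{5}$ by a parameter $a$: let $I(a) = \int_{0}^{1} \frac{x^{\frac{11}{6}} - x^{a}}{\log{\left(x \right)}} \, dx$.

Since $\dfrac{\partial}{\partial a}\,x^{a} = x^{a} \ln x$, the $\ln x$ in the denominator cancels and
$$\frac{dI}{da} = \int_{0}^{1} -1 x^{a} \, dx = -1 \left[\frac{x^{a+1}}{a+1}\right]_0^1 = - \frac{1}{a + 1}.$$

Integrating with respect to $a$ gives $I(a) = - \log{\left(\frac{6 a}{17} + \frac{6}{17} \right)} + C$.

At $a = \frac{11}{6}$ the integrand is identically $0$, so $I(\frac{11}{6}) = 0$. The closed form gives $0$, hence $C = 0$.

Setting $a = \frac{4}{5}$:
$$I = - \log{\left(54 \right)} + \log{\left(85 \right)}.$$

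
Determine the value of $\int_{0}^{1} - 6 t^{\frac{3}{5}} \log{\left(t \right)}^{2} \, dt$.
$- \frac{375}{128}$

Start from the elementary integral
$$J(a) = \int_{0}^{1} - 6 t^{a} \, dt = - \frac{6}{a + 1}.$$

Differentiating under the integral sign brings down a factor of $\ln t$:
$$\frac{dJ}{da} = \int_{0}^{1} - 6 t^{a} \log{\left(t \right)} \, dt = \frac{6}{\left(a + 1\right)^{2}}.$$

Repeating twice in total — each differentiation brings down another $\ln t$ — gives
$$\frac{d^{2}J}{da^{2}} = \int_{0}^{1} - 6 t^{a} \log{\left(t \right)}^{2} \, dt = - \frac{12}{\left(a + 1\right)^{3}},$$
and the integrand here is exactly the target integrand, so $I = - \frac{12}{\left(a + 1\right)^{3}}$.

Setting $a = \frac{3}{5}$:
$$I = - \frac{375}{128}.$$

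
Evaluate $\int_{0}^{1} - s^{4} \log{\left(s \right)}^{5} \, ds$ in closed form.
$\frac{24}{3125}$

Start from the elementary integral
$$J(a) = \int_{0}^{1} - s^{a} \, ds = - \frac{1}{a + 1}.$$

Differentiating under the integral sign brings down a factor of $\ln s$:
$$\frac{dJ}{da} = \int_{0}^{1} - s^{a} \log{\left(s \right)} \, ds = \frac{1}{\left(a + 1\right)^{2}}.$$

Repeating $5$ times in total — each differentiation brings down another $\ln s$ — gives
$$\frac{d^{5}J}{da^{5}} = \int_{0}^{1} - s^{a} \log{\left(s \right)}^{5} \, ds = \frac{120}{\left(a + 1\right)^{6}},$$
and the integrand here is exactly the target integrand, so $I = \frac{120}{\left(a + 1\right)^{6}}$.

Setting $a = 4$:
$$I = \frac{24}{3125}.$$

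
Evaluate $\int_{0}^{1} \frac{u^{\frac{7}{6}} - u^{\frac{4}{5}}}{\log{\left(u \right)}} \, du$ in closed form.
$\log{\left(\frac{65}{54} \right)}$

Replace the exponent $\frac{7}{6}$ by a parameter $a$: let $I(a) = \int_{0}^{1} \frac{- u^{\frac{4}{5}} + u^{a}}{\log{\left(u \right)}} \, du$.

Since $\dfrac{\partial}{\partial a}\,u^{a} = u^{a} \ln u$, the $\ln u$ in the denominator cancels and
$$\frac{dI}{da} = \int_{0}^{1} u^{a} \, du = \left[\frac{u^{a+1}}{a+1}\right]_0^1 = \frac{1}{a + 1}.$$

Integrating with respect to $a$ gives $I(a) = \log{\left(\frac{5 a}{9} + \frac{5}{9} \right)} + C$.

At $a = \frac{4}{5}$ the integrand is identically $0$, so $I(\frac{4}{5}) = 0$. The closed form gives $0$, hence $C = 0$.

Setting $a = \frac{7}{6}$:
$$I = \log{\left(\frac{65}{54} \right)}.$$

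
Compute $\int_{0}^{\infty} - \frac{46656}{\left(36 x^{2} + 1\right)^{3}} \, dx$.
$- 1458 \pi$

Start from the standard arctangent integral
$$J(a) = \int_{0}^{\infty} - \frac{1}{a^{2} + x^{2}} \, dx = - \frac{\pi}{2 a}.$$

Differentiating under the integral sign with respect to $a$,
$$\frac{dJ}{da} = \int_{0}^{\infty} \frac{2 a}{\left(a^{2} + x^{2}\right)^{2}} \, dx = \frac{\pi}{2 a^{2}},$$
so $\int_{0}^{\infty} - \frac{1}{\left(a^{2} + x^{2}\right)^{2}} \, dx = - \frac{\pi}{4 a^{3}}$.

Repeating — each differentiation of $1/(x^2+a^2)^j$ produces $-2ja/(x^2+a^2)^{j+1}$ — and dividing through by $-2ja$ at each step yields, after $2$ differentiations in total,
$$\int_{0}^{\infty} - \frac{1}{\left(a^{2} + x^{2}\right)^{3}} \, dx = - \frac{3 \pi}{16 a^{5}}.$$

Setting $a = \frac{1}{6}$:
$$I = - 1458 \pi.$$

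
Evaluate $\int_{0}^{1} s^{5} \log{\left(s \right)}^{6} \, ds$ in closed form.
$\frac{5}{1944}$

Consider the simpler parametrised integral
$$J(a) = \int_{0}^{1} s^{a} \, ds = \frac{1}{a + 1}.$$

Differentiating under the integral sign brings down a factor of $\ln s$:
$$\frac{dJ}{da} = \int_{0}^{1} s^{a} \log{\left(s \right)} \, ds = - \frac{1}{\left(a + 1\right)^{2}}.$$

Repeating $6$ times in total — each differentiation brings down another $\ln s$ — gives
$$\frac{d^{6}J}{da^{6}} = \int_{0}^{1} s^{a} \log{\left(s \right)}^{6} \, ds = \frac{720}{\left(a + 1\right)^{7}},$$
and the integrand here is exactly the target integrand, so $I = \frac{720}{\left(a + 1\right)^{7}}$.

Setting $a = 5$:
$$I = \frac{5}{1944}.$$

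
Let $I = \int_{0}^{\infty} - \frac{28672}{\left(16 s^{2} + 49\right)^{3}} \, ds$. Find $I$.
$- \frac{192 \pi}{2401}$

Recall the elementary integral
$$J(a) = \int_{0}^{\infty} - \frac{7}{a^{2} + s^{2}} \, ds = - \frac{7 \pi}{2 a}.$$

Differentiating under the integral sign with respect to $a$,
$$\frac{dJ}{da} = \int_{0}^{\infty} \frac{14 a}{\left(a^{2} + s^{2}\right)^{2}} \, ds = \frac{7 \pi}{2 a^{2}},$$
so $\int_{0}^{\infty} - \frac{7}{\left(a^{2} + s^{2}\right)^{2}} \, ds = - \frac{7 \pi}{4 a^{3}}$.

Repeating — each differentiation of $1/(s^2+a^2)^j$ produces $-2ja/(s^2+a^2)^{j+1}$ — and dividing through by $-2ja$ at each step yields, after $2$ differentiations in total,
$$\int_{0}^{\infty} - \frac{7}{\left(a^{2} + s^{2}\right)^{3}} \, ds = - \frac{21 \pi}{16 a^{5}}.$$

Setting $a = \frac{7}{4}$:
$$I = - \frac{192 \pi}{2401}.$$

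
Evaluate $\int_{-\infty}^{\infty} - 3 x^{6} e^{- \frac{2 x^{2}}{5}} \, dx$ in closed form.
$- \frac{5625 \sqrt{10} \sqrt{\pi}}{128}$

Begin with the known integral
$$J(a) = \int_{-\infty}^{\infty} - 3 e^{- a x^{2}} \, dx = - \frac{3 \sqrt{\pi}}{\sqrt{a}}.$$

Differentiating under the integral sign brings down a factor of $(-x^2)$:
$$\frac{dJ}{da} = \int_{-\infty}^{\infty} 3 x^{2} e^{- a x^{2}} \, dx = \frac{3 \sqrt{\pi}}{2 a^{\frac{3}{2}}}.$$

Repeating $3$ times in total — each differentiation brings down another $(-x^2)$ — gives
$$\frac{d^{3}J}{da^{3}} = \int_{-\infty}^{\infty} 3 x^{6} e^{- a x^{2}} \, dx = \frac{45 \sqrt{\pi}}{8 a^{\frac{7}{2}}},$$
and the integrand here is $(-1)^{3}$ times the target integrand, so $I = (-1)^{3}\,\frac{d^{3}J}{da^{3}} = - \frac{45 \sqrt{\pi}}{8 a^{\frac{7}{2}}}$.

Setting $a = \frac{2}{5}$:
$$I = - \frac{5625 \sqrt{10} \sqrt{\pi}}{128}.$$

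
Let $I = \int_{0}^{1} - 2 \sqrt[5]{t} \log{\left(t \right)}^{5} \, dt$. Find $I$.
$\frac{78125}{972}$

Consider the simpler parametrised integral
$$J(a) = \int_{0}^{1} - 2 t^{a} \, dt = - \frac{2}{a + 1}.$$

Differentiating under the integral sign brings down a factor of $\ln t$:
$$\frac{dJ}{da} = \int_{0}^{1} - 2 t^{a} \log{\left(t \right)} \, dt = \frac{2}{\left(a + 1\right)^{2}}.$$

Repeating $5$ times in total — each differentiation brings down another $\ln t$ — gives
$$\frac{d^{5}J}{da^{5}} = \int_{0}^{1} - 2 t^{a} \log{\left(t \right)}^{5} \, dt = \frac{240}{\left(a + 1\right)^{6}},$$
and the integrand here is exactly the target integrand, so $I = \frac{240}{\left(a + 1\right)^{6}}$.

Setting $a = \frac{1}{5}$:
$$I = \frac{78125}{972}.$$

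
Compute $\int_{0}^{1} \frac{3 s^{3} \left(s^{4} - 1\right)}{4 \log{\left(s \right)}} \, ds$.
$\frac{3 \log{\left(2 \right)}}{4}$

Consider the one-parameter family: let $I(a) = \int_{0}^{1} \frac{3 \left(s^{7} - s^{a}\right)}{4 \log{\left(s \right)}} \, ds$.

Since $\dfrac{\partial}{\partial a}\,s^{a} = s^{a} \ln s$, the $\ln s$ in the denominator cancels and
$$\frac{dI}{da} = \int_{0}^{1} - \frac{3}{4} s^{a} \, ds = - \frac{3}{4} \left[\frac{s^{a+1}}{a+1}\right]_0^1 = - \frac{3}{4 a + 4}.$$

Integrating with respect to $a$ gives $I(a) = - \frac{3 \log{\left(a + 1 \right)}}{4} + \frac{9 \log{\left(2 \right)}}{4} + C$.

At $a = 7$ the integrand is identically $0$, so $I(7) = 0$. The closed form gives $0$, hence $C = 0$.

Setting $a = 3$:
$$I = \frac{3 \log{\left(2 \right)}}{4}.$$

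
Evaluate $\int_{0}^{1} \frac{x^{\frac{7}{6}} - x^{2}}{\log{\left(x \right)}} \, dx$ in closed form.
$\log{\left(\frac{13}{18} \right)}$

Consider the one-parameter family: let $I(a) = \int_{0}^{1} \frac{- x^{2} + x^{a}}{\log{\left(x \right)}} \, dx$.

Since $\dfrac{\partial}{\partial a}\,x^{a} = x^{a} \ln x$, the $\ln x$ in the denominator cancels and
$$\frac{dI}{da} = \int_{0}^{1} x^{a} \, dx = \left[\frac{x^{a+1}}{a+1}\right]_0^1 = \frac{1}{a + 1}.$$

Integrating with respect to $a$ gives $I(a) = \log{\left(\frac{a}{3} + \frac{1}{3} \right)} + C$.

At $a = 2$ the integrand is identically $0$, so $I(2) = 0$. The closed form gives $0$, hence $C = 0$.

Setting $a = \frac{7}{6}$:
$$I = \log{\left(\frac{13}{18} \right)}.$$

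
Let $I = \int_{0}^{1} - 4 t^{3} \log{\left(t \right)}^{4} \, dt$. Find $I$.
$- \frac{3}{32}$

Begin with the known integral
$$J(a) = \int_{0}^{1} - 4 t^{a} \, dt = - \frac{4}{a + 1}.$$

Differentiating under the integral sign brings down a factor of $\ln t$:
$$\frac{dJ}{da} = \int_{0}^{1} - 4 t^{a} \log{\left(t \right)} \, dt = \frac{4}{\left(a + 1\right)^{2}}.$$

Repeating $4$ times in total — each differentiation brings down another $\ln t$ — gives
$$\frac{d^{4}J}{da^{4}} = \int_{0}^{1} - 4 t^{a} \log{\left(t \right)}^{4} \, dt = - \frac{96}{\left(a + 1\right)^{5}},$$
and the integrand here is exactly the target integrand, so $I = - \frac{96}{\left(a + 1\right)^{5}}$.

Setting $a = 3$:
$$I = - \frac{3}{32}.$$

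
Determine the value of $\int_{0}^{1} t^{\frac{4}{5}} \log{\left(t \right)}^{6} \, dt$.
$\frac{6250000}{531441}$

Consider the simpler parametrised integral
$$J(a) = \int_{0}^{1} t^{a} \, dt = \frac{1}{a + 1}.$$

Differentiating under the integral sign brings down a factor of $\ln t$:
$$\frac{dJ}{da} = \int_{0}^{1} t^{a} \log{\left(t \right)} \, dt = - \frac{1}{\left(a + 1\right)^{2}}.$$

Repeating $6$ times in total — each differentiation brings down another $\ln t$ — gives
$$\frac{d^{6}J}{da^{6}} = \int_{0}^{1} t^{a} \log{\left(t \right)}^{6} \, dt = \frac{720}{\left(a + 1\right)^{7}},$$
and the integrand here is exactly the target integrand, so $I = \frac{720}{\left(a + 1\right)^{7}}$.

Setting $a = \frac{4}{5}$:
$$I = \frac{6250000}{531441}.$$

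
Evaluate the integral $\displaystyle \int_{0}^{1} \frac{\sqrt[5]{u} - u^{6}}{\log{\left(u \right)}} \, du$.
$- \log{\left(35 \right)} + \log{\left(6 \right)}$

Replace the exponent $6$ by a parameter $a$: let $I(a) = \int_{0}^{1} \frac{\sqrt[5]{u} - u^{a}}{\log{\left(u \right)}} \, du$.

Since $\dfrac{\partial}{\partial a}\,u^{a} = u^{a} \ln u$, the $\ln u$ in the denominator cancels and
$$\frac{dI}{da} = \int_{0}^{1} -1 u^{a} \, du = -1 \left[\frac{u^{a+1}}{a+1}\right]_0^1 = - \frac{1}{a + 1}.$$

Integrating with respect to $a$ gives $I(a) = - \log{\left(\frac{5 a}{6} + \frac{5}{6} \right)} + C$.

At $a = \frac{1}{5}$ the integrand is identically $0$, so $I(\frac{1}{5}) = 0$. The closed form gives $0$, hence $C = 0$.

Setting $a = 6$:
$$I = - \log{\left(35 \right)} + \log{\left(6 \right)}.$$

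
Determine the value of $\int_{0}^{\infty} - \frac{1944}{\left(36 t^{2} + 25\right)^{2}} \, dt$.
$- \frac{81 \pi}{125}$

Start from the standard arctangent integral
$$J(a) = \int_{0}^{\infty} - \frac{3}{2 \left(a^{2} + t^{2}\right)} \, dt = - \frac{3 \pi}{4 a}.$$

Differentiating under the integral sign with respect to $a$,
$$\frac{dJ}{da} = \int_{0}^{\infty} \frac{3 a}{\left(a^{2} + t^{2}\right)^{2}} \, dt = \frac{3 \pi}{4 a^{2}},$$
so $\int_{0}^{\infty} - \frac{3}{2 \left(a^{2} + t^{2}\right)^{2}} \, dt = - \frac{3 \pi}{8 a^{3}}$.

Setting $a = \frac{5}{6}$:
$$I = - \frac{81 \pi}{125}.$$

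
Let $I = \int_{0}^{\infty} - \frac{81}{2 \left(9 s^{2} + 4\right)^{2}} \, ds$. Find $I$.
$- \frac{27 \pi}{64}$

Recall the elementary integral
$$J(a) = \int_{0}^{\infty} - \frac{1}{2 \left(a^{2} + s^{2}\right)} \, ds = - \frac{\pi}{4 a}.$$

Differentiating under the integral sign with respect to $a$,
$$\frac{dJ}{da} = \int_{0}^{\infty} \frac{a}{\left(a^{2} + s^{2}\right)^{2}} \, ds = \frac{\pi}{4 a^{2}},$$
so $\int_{0}^{\infty} - \frac{1}{2 \left(a^{2} + s^{2}\right)^{2}} \, ds = - \frac{\pi}{8 a^{3}}$.

Setting $a = \frac{2}{3}$:
$$I = - \frac{27 \pi}{64}.$$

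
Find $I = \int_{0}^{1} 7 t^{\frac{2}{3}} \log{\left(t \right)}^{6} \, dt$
$\frac{2204496}{15625}$

Start from the elementary integral
$$J(a) = \int_{0}^{1} 7 t^{a} \, dt = \frac{7}{a + 1}.$$

Differentiating under the integral sign brings down a factor of $\ln t$:
$$\frac{dJ}{da} = \int_{0}^{1} 7 t^{a} \log{\left(t \right)} \, dt = - \frac{7}{\left(a + 1\right)^{2}}.$$

Repeating $6$ times in total — each differentiation brings down another $\ln t$ — gives
$$\frac{d^{6}J}{da^{6}} = \int_{0}^{1} 7 t^{a} \log{\left(t \right)}^{6} \, dt = \frac{5040}{\left(a + 1\right)^{7}},$$
and the integrand here is exactly the target integrand, so $I = \frac{5040}{\left(a + 1\right)^{7}}$.

Setting $a = \frac{2}{3}$:
$$I = \frac{2204496}{15625}.$$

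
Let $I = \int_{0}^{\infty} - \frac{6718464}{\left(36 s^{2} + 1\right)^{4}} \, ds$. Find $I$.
$- 174960 \pi$

Recall the elementary integral
$$J(a) = \int_{0}^{\infty} - \frac{4}{a^{2} + s^{2}} \, ds = - \frac{2 \pi}{a}.$$

Differentiating under the integral sign with respect to $a$,
$$\frac{dJ}{da} = \int_{0}^{\infty} \frac{8 a}{\left(a^{2} + s^{2}\right)^{2}} \, ds = \frac{2 \pi}{a^{2}},$$
so $\int_{0}^{\infty} - \frac{4}{\left(a^{2} + s^{2}\right)^{2}} \, ds = - \frac{\pi}{a^{3}}$.

Repeating — each differentiation of $1/(s^2+a^2)^j$ produces $-2ja/(s^2+a^2)^{j+1}$ — and dividing through by $-2ja$ at each step yields, after $3$ differentiations in total,
$$\int_{0}^{\infty} - \frac{4}{\left(a^{2} + s^{2}\right)^{4}} \, ds = - \frac{5 \pi}{8 a^{7}}.$$

Setting $a = \frac{1}{6}$:
$$I = - 174960 \pi.$$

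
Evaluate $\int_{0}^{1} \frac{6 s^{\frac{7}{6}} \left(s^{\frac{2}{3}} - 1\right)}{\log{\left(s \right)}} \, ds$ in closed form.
$- \log{\left(\frac{4826809}{24137569} \right)}$

Replace the exponent $\frac{7}{6}$ by a parameter $a$: let $I(a) = \int_{0}^{1} \frac{6 \left(s^{\frac{11}{6}} - s^{a}\right)}{\log{\left(s \right)}} \, ds$.

Since $\dfrac{\partial}{\partial a}\,s^{a} = s^{a} \ln s$, the $\ln s$ in the denominator cancels and
$$\frac{dI}{da} = \int_{0}^{1} -6 s^{a} \, ds = -6 \left[\frac{s^{a+1}}{a+1}\right]_0^1 = - \frac{6}{a + 1}.$$

Integrating with respect to $a$ gives $I(a) = - \log{\left(\frac{46656 \left(a + 1\right)^{6}}{24137569} \right)} + C$.

At $a = \frac{11}{6}$ the integrand is identically $0$, so $I(\frac{11}{6}) = 0$. The closed form gives $0$, hence $C = 0$.

Setting $a = \frac{7}{6}$:
$$I = - \log{\left(\frac{4826809}{24137569} \right)}.$$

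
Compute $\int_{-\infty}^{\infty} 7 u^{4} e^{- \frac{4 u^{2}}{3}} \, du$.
$\frac{189 \sqrt{3} \sqrt{\pi}}{128}$

Start from the elementary integral
$$J(a) = \int_{-\infty}^{\infty} 7 e^{- a u^{2}} \, du = \frac{7 \sqrt{\pi}}{\sqrt{a}}.$$

Differentiating under the integral sign brings down a factor of $(-u^2)$:
$$\frac{dJ}{da} = \int_{-\infty}^{\infty} - 7 u^{2} e^{- a u^{2}} \, du = - \frac{7 \sqrt{\pi}}{2 a^{\frac{3}{2}}}.$$

Repeating twice in total — each differentiation brings down another $(-u^2)$ — gives
$$\frac{d^{2}J}{da^{2}} = \int_{-\infty}^{\infty} 7 u^{4} e^{- a u^{2}} \, du = \frac{21 \sqrt{\pi}}{4 a^{\frac{5}{2}}},$$
and the integrand here is exactly the target integrand, so $I = \frac{21 \sqrt{\pi}}{4 a^{\frac{5}{2}}}$.

Setting $a = \frac{4}{3}$:
$$I = \frac{189 \sqrt{3} \sqrt{\pi}}{128}.$$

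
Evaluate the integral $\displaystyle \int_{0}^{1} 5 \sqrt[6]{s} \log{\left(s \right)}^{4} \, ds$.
$\frac{933120}{16807}$

Consider the simpler parametrised integral
$$J(a) = \int_{0}^{1} 5 s^{a} \, ds = \frac{5}{a + 1}.$$

Differentiating under the integral sign brings down a factor of $\ln s$:
$$\frac{dJ}{da} = \int_{0}^{1} 5 s^{a} \log{\left(s \right)} \, ds = - \frac{5}{\left(a + 1\right)^{2}}.$$

Repeating $4$ times in total — each differentiation brings down another $\ln s$ — gives
$$\frac{d^{4}J}{da^{4}} = \int_{0}^{1} 5 s^{a} \log{\left(s \right)}^{4} \, ds = \frac{120}{\left(a + 1\right)^{5}},$$
and the integrand here is exactly the target integrand, so $I = \frac{120}{\left(a + 1\right)^{5}}$.

Setting $a = \frac{1}{6}$:
$$I = \frac{933120}{16807}.$$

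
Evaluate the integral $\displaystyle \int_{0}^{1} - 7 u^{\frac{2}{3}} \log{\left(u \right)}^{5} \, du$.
$\frac{122472}{3125}$

Consider the simpler parametrised integral
$$J(a) = \int_{0}^{1} - 7 u^{a} \, du = - \frac{7}{a + 1}.$$

Differentiating under the integral sign brings down a factor of $\ln u$:
$$\frac{dJ}{da} = \int_{0}^{1} - 7 u^{a} \log{\left(u \right)} \, du = \frac{7}{\left(a + 1\right)^{2}}.$$

Repeating $5$ times in total — each differentiation brings down another $\ln u$ — gives
$$\frac{d^{5}J}{da^{5}} = \int_{0}^{1} - 7 u^{a} \log{\left(u \right)}^{5} \, du = \frac{840}{\left(a + 1\right)^{6}},$$
and the integrand here is exactly the target integrand, so $I = \frac{840}{\left(a + 1\right)^{6}}$.

Setting $a = \frac{2}{3}$:
$$I = \frac{122472}{3125}.$$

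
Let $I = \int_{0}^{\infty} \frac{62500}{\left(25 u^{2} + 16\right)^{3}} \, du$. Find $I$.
$\frac{9375 \pi}{4096}$

Recall the elementary integral
$$J(a) = \int_{0}^{\infty} \frac{4}{a^{2} + u^{2}} \, du = \frac{2 \pi}{a}.$$

Differentiating under the integral sign with respect to $a$,
$$\frac{dJ}{da} = \int_{0}^{\infty} - \frac{8 a}{\left(a^{2} + u^{2}\right)^{2}} \, du = - \frac{2 \pi}{a^{2}},$$
so $\int_{0}^{\infty} \frac{4}{\left(a^{2} + u^{2}\right)^{2}} \, du = \frac{\pi}{a^{3}}$.

Repeating — each differentiation of $1/(u^2+a^2)^j$ produces $-2ja/(u^2+a^2)^{j+1}$ — and dividing through by $-2ja$ at each step yields, after $2$ differentiations in total,
$$\int_{0}^{\infty} \frac{4}{\left(a^{2} + u^{2}\right)^{3}} \, du = \frac{3 \pi}{4 a^{5}}.$$

Setting $a = \frac{4}{5}$:
$$I = \frac{9375 \pi}{4096}.$$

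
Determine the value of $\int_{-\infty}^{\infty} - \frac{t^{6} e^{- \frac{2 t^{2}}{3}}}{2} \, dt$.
$- \frac{405 \sqrt{6} \sqrt{\pi}}{256}$

Start from the elementary integral
$$J(a) = \int_{-\infty}^{\infty} - \frac{e^{- a t^{2}}}{2} \, dt = - \frac{\sqrt{\pi}}{2 \sqrt{a}}.$$

Differentiating under the integral sign brings down a factor of $(-t^2)$:
$$\frac{dJ}{da} = \int_{-\infty}^{\infty} \frac{t^{2} e^{- a t^{2}}}{2} \, dt = \frac{\sqrt{\pi}}{4 a^{\frac{3}{2}}}.$$

Repeating $3$ times in total — each differentiation brings down another $(-t^2)$ — gives
$$\frac{d^{3}J}{da^{3}} = \int_{-\infty}^{\infty} \frac{t^{6} e^{- a t^{2}}}{2} \, dt = \frac{15 \sqrt{\pi}}{16 a^{\frac{7}{2}}},$$
and the integrand here is $(-1)^{3}$ times the target integrand, so $I = (-1)^{3}\,\frac{d^{3}J}{da^{3}} = - \frac{15 \sqrt{\pi}}{16 a^{\frac{7}{2}}}$.

Setting $a = \frac{2}{3}$:
$$I = - \frac{405 \sqrt{6} \sqrt{\pi}}{256}.$$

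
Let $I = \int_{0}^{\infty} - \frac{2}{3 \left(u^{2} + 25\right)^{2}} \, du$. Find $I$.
$- \frac{\pi}{750}$

Begin with the known result
$$J(a) = \int_{0}^{\infty} - \frac{2}{3 \left(a^{2} + u^{2}\right)} \, du = - \frac{\pi}{3 a}.$$

Differentiating under the integral sign with respect to $a$,
$$\frac{dJ}{da} = \int_{0}^{\infty} \frac{4 a}{3 \left(a^{2} + u^{2}\right)^{2}} \, du = \frac{\pi}{3 a^{2}},$$
so $\int_{0}^{\infty} - \frac{2}{3 \left(a^{2} + u^{2}\right)^{2}} \, du = - \frac{\pi}{6 a^{3}}$.

Setting $a = 5$:
$$I = - \frac{\pi}{750}.$$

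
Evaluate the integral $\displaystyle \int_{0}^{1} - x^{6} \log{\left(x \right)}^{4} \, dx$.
$- \frac{24}{16807}$

Consider the simpler parametrised integral
$$J(a) = \int_{0}^{1} - x^{a} \, dx = - \frac{1}{a + 1}.$$

Differentiating under the integral sign brings down a factor of $\ln x$:
$$\frac{dJ}{da} = \int_{0}^{1} - x^{a} \log{\left(x \right)} \, dx = \frac{1}{\left(a + 1\right)^{2}}.$$

Repeating $4$ times in total — each differentiation brings down another $\ln x$ — gives
$$\frac{d^{4}J}{da^{4}} = \int_{0}^{1} - x^{a} \log{\left(x \right)}^{4} \, dx = - \frac{24}{\left(a + 1\right)^{5}},$$
and the integrand here is exactly the target integrand, so $I = - \frac{24}{\left(a + 1\right)^{5}}$.

Setting $a = 6$:
$$I = - \frac{24}{16807}.$$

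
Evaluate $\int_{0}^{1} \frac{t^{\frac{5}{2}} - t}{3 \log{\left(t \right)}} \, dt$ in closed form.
$\log{\left(\frac{\sqrt[3]{14}}{2} \right)}$

Introduce a parameter $a$ in the exponent: let $I(a) = \int_{0}^{1} \frac{- t + t^{a}}{3 \log{\left(t \right)}} \, dt$.

Since $\dfrac{\partial}{\partial a}\,t^{a} = t^{a} \ln t$, the $\ln t$ in the denominator cancels and
$$\frac{dI}{da} = \int_{0}^{1} \frac{1}{3} t^{a} \, dt = \frac{1}{3} \left[\frac{t^{a+1}}{a+1}\right]_0^1 = \frac{1}{3 \left(a + 1\right)}.$$

Integrating with respect to $a$ gives $I(a) = \frac{\log{\left(a + 1 \right)}}{3} - \frac{\log{\left(2 \right)}}{3} + C$.

At $a = 1$ the integrand is identically $0$, so $I(1) = 0$. The closed form gives $0$, hence $C = 0$.

Setting $a = \frac{5}{2}$:
$$I = \log{\left(\frac{\sqrt[3]{14}}{2} \right)}.$$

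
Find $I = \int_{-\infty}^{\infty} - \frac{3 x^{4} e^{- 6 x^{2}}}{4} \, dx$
$- \frac{\sqrt{6} \sqrt{\pi}}{384}$

Begin with the known integral
$$J(a) = \int_{-\infty}^{\infty} - \frac{3 e^{- a x^{2}}}{4} \, dx = - \frac{3 \sqrt{\pi}}{4 \sqrt{a}}.$$

Differentiating under the integral sign brings down a factor of $(-x^2)$:
$$\frac{dJ}{da} = \int_{-\infty}^{\infty} \frac{3 x^{2} e^{- a x^{2}}}{4} \, dx = \frac{3 \sqrt{\pi}}{8 a^{\frac{3}{2}}}.$$

Repeating twice in total — each differentiation brings down another $(-x^2)$ — gives
$$\frac{d^{2}J}{da^{2}} = \int_{-\infty}^{\infty} - \frac{3 x^{4} e^{- a x^{2}}}{4} \, dx = - \frac{9 \sqrt{\pi}}{16 a^{\frac{5}{2}}},$$
and the integrand here is exactly the target integrand, so $I = - \frac{9 \sqrt{\pi}}{16 a^{\frac{5}{2}}}$.

Setting $a = 6$:
$$I = - \frac{\sqrt{6} \sqrt{\pi}}{384}.$$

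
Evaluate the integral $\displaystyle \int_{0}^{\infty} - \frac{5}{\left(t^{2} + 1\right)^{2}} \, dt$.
$- \frac{5 \pi}{4}$

Begin with the known result
$$J(a) = \int_{0}^{\infty} - \frac{5}{a^{2} + t^{2}} \, dt = - \frac{5 \pi}{2 a}.$$

Differentiating under the integral sign with respect to $a$,
$$\frac{dJ}{da} = \int_{0}^{\infty} \frac{10 a}{\left(a^{2} + t^{2}\right)^{2}} \, dt = \frac{5 \pi}{2 a^{2}},$$
so $\int_{0}^{\infty} - \frac{5}{\left(a^{2} + t^{2}\right)^{2}} \, dt = - \frac{5 \pi}{4 a^{3}}$.

Setting $a = 1$:
$$I = - \frac{5 \pi}{4}.$$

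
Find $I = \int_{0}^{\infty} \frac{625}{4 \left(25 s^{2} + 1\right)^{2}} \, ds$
$\frac{125 \pi}{16}$

Start from the standard arctangent integral
$$J(a) = \int_{0}^{\infty} \frac{1}{4 \left(a^{2} + s^{2}\right)} \, ds = \frac{\pi}{8 a}.$$

Differentiating under the integral sign with respect to $a$,
$$\frac{dJ}{da} = \int_{0}^{\infty} - \frac{a}{2 \left(a^{2} + s^{2}\right)^{2}} \, ds = - \frac{\pi}{8 a^{2}},$$
so $\int_{0}^{\infty} \frac{1}{4 \left(a^{2} + s^{2}\right)^{2}} \, ds = \frac{\pi}{16 a^{3}}$.

Setting $a = \frac{1}{5}$:
$$I = \frac{125 \pi}{16}.$$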